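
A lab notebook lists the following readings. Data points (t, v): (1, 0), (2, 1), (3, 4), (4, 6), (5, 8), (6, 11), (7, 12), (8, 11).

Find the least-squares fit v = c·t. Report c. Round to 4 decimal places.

Forming MᵀM = [[204]] and Mᵀv = [316]ᵀ gives MᵀM·[c]ᵀ = Mᵀv.
c = 316/204 = 1.54902.

c = 1.5490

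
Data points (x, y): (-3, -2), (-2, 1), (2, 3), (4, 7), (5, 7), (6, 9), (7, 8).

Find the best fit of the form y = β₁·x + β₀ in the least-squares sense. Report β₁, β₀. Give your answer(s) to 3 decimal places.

β₁ = 1.022, β₀ = 1.941

Sums needed: Σx·x = 143, Σx = 19, Σ1 = 7.
Moment sums: Σx·y = 183, Σy = 33.
So AᵀA·[β₁, β₀]ᵀ = Aᵀy: [[143, 19]; [19, 7]]·[β₁, β₀]ᵀ = [183, 33]ᵀ.
Eliminating β₀: 7·(row 1) − 19·(row 2) gives 640·β₁ = 7·183 − 19·33 = 654, so β₁ = 327/320.
Then β₀ = (33 − 19·(327/320))/7 = 621/320.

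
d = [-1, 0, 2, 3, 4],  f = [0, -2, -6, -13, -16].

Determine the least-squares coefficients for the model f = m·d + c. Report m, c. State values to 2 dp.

m = -3.24, c = -2.21

Normal-equation sums: Σd·d = 30, Σd = 8, Σ1 = 5.
And Σd·f = -115, Σf = -37.
So AᵀA·[m, c]ᵀ = Aᵀf: [[30, 8]; [8, 5]]·[m, c]ᵀ = [-115, -37]ᵀ.
det = 30·5 − 8² = 86.
m = ((-115)·5 − 8·(-37))/86 = -279/86; c = (30·(-37) − 8·(-115))/86 = -95/43.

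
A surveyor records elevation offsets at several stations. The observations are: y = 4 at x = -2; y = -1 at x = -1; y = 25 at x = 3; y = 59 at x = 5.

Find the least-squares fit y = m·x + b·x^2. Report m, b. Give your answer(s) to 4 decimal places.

Setting ∂/∂m … = 0 gives: 39·m + 143·b = 363;  143·m + 723·b = 1715.
(Σx·x = 39, Σx·x^2 = 143, Σx^2·x^2 = 723, Σx·y = 363, Σx^2·y = 1715.)
det = 39·723 − 143² = 7748.
m = (363·723 − 143·1715)/7748 = 4301/1937; b = (39·1715 − 143·363)/7748 = 288/149.

m = 2.2204, b = 1.9329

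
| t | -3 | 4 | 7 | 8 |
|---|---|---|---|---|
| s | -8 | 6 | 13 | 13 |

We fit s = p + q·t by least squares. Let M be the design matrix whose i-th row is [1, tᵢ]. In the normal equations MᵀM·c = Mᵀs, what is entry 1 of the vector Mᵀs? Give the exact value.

Entry 1 ↔ basis 1, so (Mᵀs)_{1} = Σᵢ sᵢ = (1)·(-8) + (1)·(6) + (1)·(13) + (1)·(13) = 24.

24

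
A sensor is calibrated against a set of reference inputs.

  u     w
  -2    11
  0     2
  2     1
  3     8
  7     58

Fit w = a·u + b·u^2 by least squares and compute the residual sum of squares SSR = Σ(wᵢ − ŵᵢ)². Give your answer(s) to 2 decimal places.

SSR = 5.91

Sums needed: Σu·u = 66, Σu·u^2 = 370, Σu^2·u^2 = 2514.
And Σu·w = 410, Σu^2·w = 2962.
So XᵀX·[a, b]ᵀ = Xᵀw: [[66, 370]; [370, 2514]]·[a, b]ᵀ = [410, 2962]ᵀ.
det = 66·2514 − 370² = 29024.
a = (410·2514 − 370·2962)/29024 = -4075/1814; b = (66·2962 − 370·410)/29024 = 2737/1814.
Residuals: 428/907, 2, -492/907, 1052/907, -188/907; SSR = 5356/907.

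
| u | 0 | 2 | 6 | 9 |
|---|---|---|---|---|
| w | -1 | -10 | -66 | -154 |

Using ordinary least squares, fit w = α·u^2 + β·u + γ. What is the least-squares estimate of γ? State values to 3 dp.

γ = -1.999

MᵀM·[α, β, γ]ᵀ = Mᵀw reads: 7873·α + 953·β + 121·γ = -14890;  953·α + 121·β + 17·γ = -1802;  121·α + 17·β + 4·γ = -231.
Solving the 3×3 system (Gaussian elimination) gives α = -65/33, β = 1934/2145, γ = -1429/715.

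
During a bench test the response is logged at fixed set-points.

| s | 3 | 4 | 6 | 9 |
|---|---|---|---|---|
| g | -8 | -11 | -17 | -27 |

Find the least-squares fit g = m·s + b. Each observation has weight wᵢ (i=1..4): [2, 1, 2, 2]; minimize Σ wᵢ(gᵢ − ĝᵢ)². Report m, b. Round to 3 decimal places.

m = -3.167, b = 1.667

Normal-equation sums: Σwᵢ·s·s = 268, Σwᵢ·s = 40, Σwᵢ·1 = 7.
For AᵀWg: Σwᵢ·s·g = -782, Σwᵢ·g = -115.
Normal equations: [[268, 40]; [40, 7]]·[m, b]ᵀ = [-782, -115]ᵀ.
Δ = 268·7 − 40² = 276.
m = ((-782)·7 − 40·(-115))/276 = -19/6; b = (268·(-115) − 40·(-782))/276 = 5/3.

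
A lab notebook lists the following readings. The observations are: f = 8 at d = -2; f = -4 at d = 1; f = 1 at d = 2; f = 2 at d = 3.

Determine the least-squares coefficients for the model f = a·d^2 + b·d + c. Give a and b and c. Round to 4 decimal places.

With design matrix M, MᵀM = [[114, 28, 18]; [28, 18, 4]; [18, 4, 4]] and Mᵀf = [50, -12, 7]ᵀ.
Inverting the 3×3 Gram matrix, [a, b, c]ᵀ = [449/362, -406/181, -575/362]ᵀ.

a = 1.2403, b = -2.2431, c = -1.5884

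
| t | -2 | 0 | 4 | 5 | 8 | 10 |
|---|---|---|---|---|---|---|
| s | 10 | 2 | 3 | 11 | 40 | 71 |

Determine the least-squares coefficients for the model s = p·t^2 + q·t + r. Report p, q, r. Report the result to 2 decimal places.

p = 1.01, q = -3.12, r = 0.53

The normal system MᵀM·[p, q, r]ᵀ = Mᵀs is [[14993, 1693, 209]; [1693, 209, 25]; [209, 25, 6]]·[p, q, r]ᵀ = [10023, 1077, 137]ᵀ.
Solving the 3×3 system (Gaussian elimination) gives p = 134309/132604, q = -413081/132604, r = 17633/33151.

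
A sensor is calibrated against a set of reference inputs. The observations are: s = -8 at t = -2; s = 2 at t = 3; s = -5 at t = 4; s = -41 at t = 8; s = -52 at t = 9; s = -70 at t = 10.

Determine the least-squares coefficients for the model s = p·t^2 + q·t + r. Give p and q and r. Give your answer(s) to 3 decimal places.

Forming AᵀA = [[21010, 2324, 274]; [2324, 274, 32]; [274, 32, 6]] and Aᵀs = [-13930, -1494, -174]ᵀ gives AᵀA·[p, q, r]ᵀ = Aᵀs.
Solving the 3×3 system (Gaussian elimination) gives p = -48779/50199, q = 132265/50199, r = 22130/16733.

p = -0.972, q = 2.635, r = 1.323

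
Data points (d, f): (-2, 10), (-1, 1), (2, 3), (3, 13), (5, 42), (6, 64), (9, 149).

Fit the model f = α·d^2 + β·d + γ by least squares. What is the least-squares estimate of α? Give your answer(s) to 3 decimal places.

α = 2.010

Sums needed: Σd^2·d^2 = 8596, Σd^2·d = 1096, Σd^2 = 160, Σd·d = 160, Σd = 22, Σ1 = 7.
And Σd^2·f = 15593, Σd·f = 1959, Σf = 282.
XᵀX·[α, β, γ]ᵀ = Xᵀf becomes [[8596, 1096, 160]; [1096, 160, 22]; [160, 22, 7]]·[α, β, γ]ᵀ = [15593, 1959, 282]ᵀ.
Inverting the 3×3 Gram matrix, [α, β, γ]ᵀ = [113647/56532, -74471/56532, -43081/28266]ᵀ.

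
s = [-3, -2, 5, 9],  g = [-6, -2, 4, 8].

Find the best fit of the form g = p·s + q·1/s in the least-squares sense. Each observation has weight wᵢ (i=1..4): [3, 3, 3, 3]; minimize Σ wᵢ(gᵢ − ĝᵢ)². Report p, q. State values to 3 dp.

p = 0.855, q = 3.071

From the data, Σwᵢ·s·s = 357, Σwᵢ·s·1/s = 12, Σwᵢ·1/s·1/s = 3349/2700.
For XᵀWg: Σwᵢ·s·g = 342, Σwᵢ·1/s·g = 211/15.
Normal equations: [[357, 12]; [12, 3349/2700]]·[p, q]ᵀ = [342, 211/15]ᵀ.
Δ = 357·(3349/2700) − 12² = 268931/900.
p = (342·(3349/2700) − 12·(211/15))/(268931/900) = 17682/20687; q = (357·(211/15) − 12·342)/(268931/900) = 63540/20687.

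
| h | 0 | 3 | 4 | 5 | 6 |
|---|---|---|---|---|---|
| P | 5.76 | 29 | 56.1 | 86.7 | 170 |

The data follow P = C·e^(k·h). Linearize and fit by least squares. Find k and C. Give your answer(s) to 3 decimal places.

k = 0.559, C = 5.667

Taking logs, ln P = k·h + ln C, so regress ln P on h.
AᵀA = [[86.0000, 18.0000]; [18.0000, 5]], rhs = [79.3375, 18.7436]ᵀ  (here Σh = 18.0000, Σ(h)² = 86.0000, Σln P = 18.7436, Σh·ln P = 79.3375).
Δ = 86.0000·5 − (18.0000)² = 106.0000; k = (79.3375·5 − 18.0000·18.7436)/106.0000 = 0.55946, ln C = (86.0000·18.7436 − 18.0000·79.3375)/106.0000 = 1.73468, so C = exp(1.73468) = 5.66714.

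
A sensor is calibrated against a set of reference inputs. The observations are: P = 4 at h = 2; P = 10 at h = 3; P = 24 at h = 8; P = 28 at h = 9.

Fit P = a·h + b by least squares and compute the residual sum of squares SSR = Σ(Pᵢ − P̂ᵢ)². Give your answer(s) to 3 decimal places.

Entries of MᵀM: Σh·h = 158, Σh = 22, Σ1 = 4.
And Σh·P = 482, ΣP = 66.
det = 158·4 − 22² = 148.
a = (482·4 − 22·66)/148 = 119/37; b = (158·66 − 22·482)/148 = -44/37.
Residuals: -46/37, 57/37, -20/37, 9/37; SSR = 158/37.

SSR = 4.270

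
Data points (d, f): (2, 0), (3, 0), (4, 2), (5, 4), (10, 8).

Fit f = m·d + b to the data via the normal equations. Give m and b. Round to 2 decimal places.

m = 1.05, b = -2.25

From the data, Σd·d = 154, Σd = 24, Σ1 = 5.
Right-hand side: Σd·f = 108, Σf = 14.
MᵀM·[m, b]ᵀ = Mᵀf becomes [[154, 24]; [24, 5]]·[m, b]ᵀ = [108, 14]ᵀ.
Determinant 154·5 − 24² = 194.
m = (108·5 − 24·14)/194 = 102/97; b = (154·14 − 24·108)/194 = -218/97.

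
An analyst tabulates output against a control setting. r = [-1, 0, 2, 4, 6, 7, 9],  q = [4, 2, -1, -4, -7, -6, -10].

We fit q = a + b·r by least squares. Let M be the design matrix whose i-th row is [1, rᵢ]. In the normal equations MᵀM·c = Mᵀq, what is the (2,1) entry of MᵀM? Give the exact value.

27

Row 2 ↔ basis r, column 1 ↔ basis 1, so (MᵀM)_{2,1} = Σᵢ r = (-1)·(1) + (0)·(1) + (2)·(1) + (4)·(1) + (6)·(1) + (7)·(1) + (9)·(1) = 27.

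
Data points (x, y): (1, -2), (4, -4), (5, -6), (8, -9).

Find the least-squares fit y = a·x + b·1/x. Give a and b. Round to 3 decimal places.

a = -1.101, b = -0.824

The normal equations are: 106·a + 4·b = -120;  4·a + (1789/1600)·b = -213/40.
(Σx·x = 106, Σx·1/x = 4, Σ1/x·1/x = 1789/1600, Σx·y = -120, Σ1/x·y = -213/40.)
Eliminating b: (1789/1600)·(row 1) − 4·(row 2) gives (82017/800)·a = (1789/1600)·(-120) − 4·(-213/40) = -903/8, so a = -30100/27339.
Then b = ((-213/40) − 4·(-30100/27339))/(1789/1600) = -22520/27339.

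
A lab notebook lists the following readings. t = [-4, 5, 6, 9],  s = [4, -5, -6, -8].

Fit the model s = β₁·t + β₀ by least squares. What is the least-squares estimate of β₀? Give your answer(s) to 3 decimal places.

The normal equations are: 158·β₁ + 16·β₀ = -149;  16·β₁ + 4·β₀ = -15.
(Σt·t = 158, Σt = 16, Σ1 = 4, Σt·s = -149, Σs = -15.)
Eliminating β₀: 4·(row 1) − 16·(row 2) gives 376·β₁ = 4·(-149) − 16·(-15) = -356, so β₁ = -89/94.
Then β₀ = ((-15) − 16·(-89/94))/4 = 7/188.

β₀ = 0.037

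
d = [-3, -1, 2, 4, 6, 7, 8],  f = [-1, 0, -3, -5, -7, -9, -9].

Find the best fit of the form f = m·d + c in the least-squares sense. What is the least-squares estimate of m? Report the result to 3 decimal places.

Forming AᵀA = [[179, 23]; [23, 7]] and Aᵀf = [-200, -34]ᵀ gives AᵀA·[m, c]ᵀ = Aᵀf.
det = 179·7 − 23² = 724.
m = ((-200)·7 − 23·(-34))/724 = -309/362; c = (179·(-34) − 23·(-200))/724 = -743/362.

m = -0.854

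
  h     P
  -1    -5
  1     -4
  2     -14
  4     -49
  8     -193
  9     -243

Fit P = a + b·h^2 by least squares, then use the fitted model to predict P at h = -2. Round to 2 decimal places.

Sums needed: Σ1 = 6, Σh^2 = 167, Σh^2·h^2 = 10931.
For MᵀP: ΣP = -508, Σh^2·P = -32884.
det = 6·10931 − 167² = 37697.
a = ((-508)·10931 − 167·(-32884))/37697 = -61320/37697; b = (6·(-32884) − 167·(-508))/37697 = -112468/37697.
At h = -2: P̂ = (-61320/37697)·(1) + (-112468/37697)·(4) = -46472/3427.

P̂ = -13.56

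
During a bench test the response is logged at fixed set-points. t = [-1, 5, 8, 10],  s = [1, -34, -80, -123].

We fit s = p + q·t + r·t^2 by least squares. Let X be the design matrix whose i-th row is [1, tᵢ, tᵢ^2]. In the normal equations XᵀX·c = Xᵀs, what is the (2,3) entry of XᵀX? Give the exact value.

1636

Row 2 ↔ basis t, column 3 ↔ basis t^2, so (XᵀX)_{2,3} = Σᵢ (t)·(t^2) = (-1)·(1) + (5)·(25) + (8)·(64) + (10)·(100) = 1636.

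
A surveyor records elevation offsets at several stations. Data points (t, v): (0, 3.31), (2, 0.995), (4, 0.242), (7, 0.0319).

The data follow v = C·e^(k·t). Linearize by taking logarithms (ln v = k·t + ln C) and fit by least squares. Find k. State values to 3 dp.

Linearized form: ln v = k·t + ln C. From the 4 transformed points,
Σt = 13.0000, Σ(t)² = 69.0000, Σln v = -3.6720, Σt·ln v = -29.8013.
Normal system: [[69.0000, 13.0000]; [13.0000, 4]]·[k, ln C]ᵀ = [-29.8013, -3.6720]ᵀ.
Slope k = (n·Σt·ln v − Σt·Σln v)/(n·Σ(t)² − (Σt)²) = (4·-29.8013 − 13.0000·-3.6720)/107.0000 = -0.66793; ln C = (Σln v − k·Σt)/n = 1.25278.

k = -0.668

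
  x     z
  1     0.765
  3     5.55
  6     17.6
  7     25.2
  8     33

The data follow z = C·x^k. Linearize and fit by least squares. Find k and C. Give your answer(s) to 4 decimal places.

k = 1.7908, C = 0.7638

Linearized form: ln z = k·ln x + ln C. From the 5 transformed points,
Σln x = 6.9157, Σ(ln x)² = 12.5280, Σln z = 11.0372, Σln x·ln z = 20.5713.
Equations: 12.5280·k + 6.9157·ln C = 20.5713;  6.9157·k + 5·ln C = 11.0372.
Δ = 12.5280·5 − (6.9157)² = 14.8127; k = (20.5713·5 − 6.9157·11.0372)/14.8127 = 1.79079, ln C = (12.5280·11.0372 − 6.9157·20.5713)/14.8127 = -0.26949, so C = exp(-0.26949) = 0.76377.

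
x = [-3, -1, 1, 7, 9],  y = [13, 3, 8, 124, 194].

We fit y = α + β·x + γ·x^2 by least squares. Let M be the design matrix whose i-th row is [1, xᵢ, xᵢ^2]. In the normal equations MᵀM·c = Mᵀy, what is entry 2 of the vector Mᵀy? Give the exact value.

Entry 2 ↔ basis x, so (Mᵀy)_{2} = Σᵢ (x)·yᵢ = (-3)·(13) + (-1)·(3) + (1)·(8) + (7)·(124) + (9)·(194) = 2580.

2580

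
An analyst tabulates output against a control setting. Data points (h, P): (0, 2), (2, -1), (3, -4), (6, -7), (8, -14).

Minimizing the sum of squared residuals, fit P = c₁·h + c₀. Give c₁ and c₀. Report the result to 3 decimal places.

From the data, Σh·h = 113, Σh = 19, Σ1 = 5.
Moment sums: Σh·P = -168, ΣP = -24.
Eliminating c₀: 5·(row 1) − 19·(row 2) gives 204·c₁ = 5·(-168) − 19·(-24) = -384, so c₁ = -32/17.
Then c₀ = ((-24) − 19·(-32/17))/5 = 40/17.

c₁ = -1.882, c₀ = 2.353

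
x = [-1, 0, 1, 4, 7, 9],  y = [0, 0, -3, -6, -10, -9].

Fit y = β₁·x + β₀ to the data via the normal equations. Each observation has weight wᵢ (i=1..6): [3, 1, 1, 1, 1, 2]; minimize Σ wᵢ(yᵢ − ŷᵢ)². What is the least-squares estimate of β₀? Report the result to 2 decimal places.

β₀ = -1.15

MᵀWM·[β₁, β₀]ᵀ = MᵀWy reads: 231·β₁ + 27·β₀ = -259;  27·β₁ + 9·β₀ = -37.
Eliminating β₀: 9·(row 1) − 27·(row 2) gives 1350·β₁ = 9·(-259) − 27·(-37) = -1332, so β₁ = -74/75.
Then β₀ = ((-37) − 27·(-74/75))/9 = -259/225.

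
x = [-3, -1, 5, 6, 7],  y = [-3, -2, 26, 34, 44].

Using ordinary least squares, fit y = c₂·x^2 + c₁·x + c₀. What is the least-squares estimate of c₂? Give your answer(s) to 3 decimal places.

c₂ = 0.533

AᵀA·[c₂, c₁, c₀]ᵀ = Aᵀy reads: 4404·c₂ + 656·c₁ + 120·c₀ = 4001;  656·c₂ + 120·c₁ + 14·c₀ = 653;  120·c₂ + 14·c₁ + 5·c₀ = 99.
(Σx^2·x^2 = 4404, Σx^2·x = 656, Σx^2 = 120, Σx·x = 120, Σx = 14, Σ1 = 5, Σx^2·y = 4001, Σx·y = 653, Σy = 99.)
Row-reducing yields c₂ = 13805/25924, c₁ = 65899/25924, c₀ = -1271/12962.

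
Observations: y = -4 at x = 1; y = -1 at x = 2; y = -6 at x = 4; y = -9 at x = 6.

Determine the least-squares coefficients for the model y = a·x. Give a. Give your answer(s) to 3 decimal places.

a = -1.474

Setting ∂/∂a … = 0 gives: 57·a = -84.
a = (-84)/57 = -1.47368.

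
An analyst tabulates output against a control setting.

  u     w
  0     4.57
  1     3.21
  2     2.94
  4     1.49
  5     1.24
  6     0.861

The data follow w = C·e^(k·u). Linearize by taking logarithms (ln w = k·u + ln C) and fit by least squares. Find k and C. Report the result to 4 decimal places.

k = -0.2711, C = 4.5626

With ln wᵢ as the transformed response and uᵢ as the regressor:
AᵀA = [[82.0000, 18.0000]; [18.0000, 6]], rhs = [5.0958, 4.2284]ᵀ  (here Σu = 18.0000, Σ(u)² = 82.0000, Σln w = 4.2284, Σu·ln w = 5.0958).
Solving (det = 168.0000): k = -0.27105, ln C = 1.51789, so C = exp(1.51789) = 4.56261.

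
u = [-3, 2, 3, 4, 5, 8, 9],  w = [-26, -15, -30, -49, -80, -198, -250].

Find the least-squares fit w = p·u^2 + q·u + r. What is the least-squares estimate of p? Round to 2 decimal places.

Compute the Gram sums: Σu^2·u^2 = 11716, Σu^2·u = 1438, Σu^2 = 208, Σu·u = 208, Σu = 28, Σ1 = 7.
For Aᵀw: Σu^2·w = -36270, Σu·w = -4472, Σw = -648.
AᵀA·[p, q, r]ᵀ = Aᵀw becomes [[11716, 1438, 208]; [1438, 208, 28]; [208, 28, 7]]·[p, q, r]ᵀ = [-36270, -4472, -648]ᵀ.
Inverting the 3×3 Gram matrix, [p, q, r]ᵀ = [-288268/95763, -55667/95763, -25524/31921]ᵀ.

p = -3.01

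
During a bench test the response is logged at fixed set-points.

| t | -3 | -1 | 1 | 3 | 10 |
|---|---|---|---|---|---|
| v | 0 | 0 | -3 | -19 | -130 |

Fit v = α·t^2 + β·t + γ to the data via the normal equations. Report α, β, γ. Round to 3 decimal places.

Entries of AᵀA: Σt^2·t^2 = 10164, Σt^2·t = 1000, Σt^2 = 120, Σt·t = 120, Σt = 10, Σ1 = 5.
Moment sums: Σt^2·v = -13174, Σt·v = -1360, Σv = -152.
Row-reducing yields α = -3751/3770, β = -28259/9425, γ = -4942/9425.

α = -0.995, β = -2.998, γ = -0.524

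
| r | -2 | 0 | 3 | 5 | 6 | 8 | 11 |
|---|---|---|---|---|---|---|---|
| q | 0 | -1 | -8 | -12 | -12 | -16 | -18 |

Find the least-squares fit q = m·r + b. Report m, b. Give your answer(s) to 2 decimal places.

m = -1.52, b = -2.83

XᵀX·[m, b]ᵀ = Xᵀq reads: 259·m + 31·b = -482;  31·m + 7·b = -67.
(Σr·r = 259, Σr = 31, Σ1 = 7, Σr·q = -482, Σq = -67.)
det = 259·7 − 31² = 852.
m = ((-482)·7 − 31·(-67))/852 = -1297/852; b = (259·(-67) − 31·(-482))/852 = -2411/852.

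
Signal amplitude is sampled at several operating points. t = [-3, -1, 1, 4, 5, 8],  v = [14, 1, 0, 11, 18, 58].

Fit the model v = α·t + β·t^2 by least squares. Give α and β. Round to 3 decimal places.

Compute the Gram sums: Σt·t = 116, Σt·t^2 = 674, Σt^2·t^2 = 5060.
For Aᵀv: Σt·v = 555, Σt^2·v = 4465.
AᵀA·[α, β]ᵀ = Aᵀv becomes [[116, 674]; [674, 5060]]·[α, β]ᵀ = [555, 4465]ᵀ.
Eliminating β: 5060·(row 1) − 674·(row 2) gives 132684·α = 5060·555 − 674·4465 = -201110, so α = -100555/66342.
Then β = (4465 − 674·(-100555/66342))/5060 = 71935/66342.

α = -1.516, β = 1.084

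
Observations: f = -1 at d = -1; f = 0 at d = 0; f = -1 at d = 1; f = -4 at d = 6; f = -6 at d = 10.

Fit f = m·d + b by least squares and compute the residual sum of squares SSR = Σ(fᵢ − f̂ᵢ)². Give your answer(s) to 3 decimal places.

SSR = 1.244

Forming MᵀM = [[138, 16]; [16, 5]] and Mᵀf = [-84, -12]ᵀ gives MᵀM·[m, b]ᵀ = Mᵀf.
det = 138·5 − 16² = 434.
m = ((-84)·5 − 16·(-12))/434 = -114/217; b = (138·(-12) − 16·(-84))/434 = -156/217.
Residuals: -25/31, 156/217, 53/217, -4/31, -6/217; SSR = 270/217.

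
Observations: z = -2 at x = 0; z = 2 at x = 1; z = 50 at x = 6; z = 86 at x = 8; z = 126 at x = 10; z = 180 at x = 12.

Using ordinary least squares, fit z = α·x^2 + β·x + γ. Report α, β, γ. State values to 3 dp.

The normal equations are: 36129·α + 3457·β + 345·γ = 45826;  3457·α + 345·β + 37·γ = 4410;  345·α + 37·β + 6·γ = 442.
Inverting the 3×3 Gram matrix, [α, β, γ]ᵀ = [36341/33955, 75973/33955, -56756/33955]ᵀ.

α = 1.070, β = 2.237, γ = -1.672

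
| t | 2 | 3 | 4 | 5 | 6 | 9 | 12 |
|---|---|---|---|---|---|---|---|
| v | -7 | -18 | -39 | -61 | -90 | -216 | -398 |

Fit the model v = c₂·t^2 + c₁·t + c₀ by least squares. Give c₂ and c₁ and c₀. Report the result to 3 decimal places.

c₂ = -3.036, c₁ = 3.476, c₀ = -2.179

Normal-equation sums: Σt^2·t^2 = 29571, Σt^2·t = 2897, Σt^2 = 315, Σt·t = 315, Σt = 41, Σ1 = 7.
Right-hand side: Σt^2·v = -80387, Σt·v = -7789, Σv = -829.
So AᵀA·[c₂, c₁, c₀]ᵀ = Aᵀv: [[29571, 2897, 315]; [2897, 315, 41]; [315, 41, 7]]·[c₂, c₁, c₀]ᵀ = [-80387, -7789, -829]ᵀ.
Inverting the 3×3 Gram matrix, [c₂, c₁, c₀]ᵀ = [-60825/20036, 69649/20036, -21827/10018]ᵀ.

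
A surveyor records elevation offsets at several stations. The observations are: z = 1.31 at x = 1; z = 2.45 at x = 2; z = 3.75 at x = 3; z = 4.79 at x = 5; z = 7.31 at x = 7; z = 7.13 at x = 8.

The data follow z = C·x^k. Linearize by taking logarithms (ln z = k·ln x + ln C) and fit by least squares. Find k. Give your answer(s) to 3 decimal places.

Linearized form: ln z = k·ln x + ln C. From the 6 transformed points,
Sums: Σln x = 7.4265, Σ(ln x)² = 12.3883, Σln z = 8.0080, Σln x·ln z = 12.5500.
Normal system: [[12.3883, 7.4265]; [7.4265, 6]]·[k, ln C]ᵀ = [12.5500, 8.0080]ᵀ.
Δ = 12.3883·6 − (7.4265)² = 19.1764; k = (12.5500·6 − 7.4265·8.0080)/19.1764 = 0.82542, ln C = (12.3883·8.0080 − 7.4265·12.5500)/19.1764 = 0.31299.

k = 0.825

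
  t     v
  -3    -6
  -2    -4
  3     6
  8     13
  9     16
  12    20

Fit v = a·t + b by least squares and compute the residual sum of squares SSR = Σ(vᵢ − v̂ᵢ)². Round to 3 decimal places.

SSR = 2.570

With design matrix A, AᵀA = [[311, 27]; [27, 6]] and Aᵀv = [532, 45]ᵀ.
Eliminating b: 6·(row 1) − 27·(row 2) gives 1137·a = 6·532 − 27·45 = 1977, so a = 659/379.
Then b = (45 − 27·(659/379))/6 = -123/379.
Residuals: -174/379, -75/379, 420/379, -222/379, 256/379, -205/379; SSR = 974/379.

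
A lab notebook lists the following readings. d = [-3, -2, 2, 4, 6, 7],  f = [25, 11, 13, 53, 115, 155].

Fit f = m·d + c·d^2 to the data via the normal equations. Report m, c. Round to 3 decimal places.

m = 0.800, c = 3.056

Normal-equation sums: Σd·d = 118, Σd·d^2 = 596, Σd^2·d^2 = 4066.
Moment sums: Σd·f = 1916, Σd^2·f = 12904.
Normal equations: [[118, 596]; [596, 4066]]·[m, c]ᵀ = [1916, 12904]ᵀ.
Determinant 118·4066 − 596² = 124572.
m = (1916·4066 − 596·12904)/124572 = 8306/10381; c = (118·12904 − 596·1916)/124572 = 31728/10381.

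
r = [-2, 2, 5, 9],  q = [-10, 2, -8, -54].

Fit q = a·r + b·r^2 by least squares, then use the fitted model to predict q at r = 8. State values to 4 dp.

MᵀM·[a, b]ᵀ = Mᵀq reads: 114·a + 854·b = -502;  854·a + 7218·b = -4606.
Eliminating b: 7218·(row 1) − 854·(row 2) gives 93536·a = 7218·(-502) − 854·(-4606) = 310088, so a = 38761/11692.
Then b = ((-4606) − 854·(38761/11692))/7218 = -12047/11692.
At r = 8: q̂ = (38761/11692)·(8) + (-12047/11692)·(64) = -115230/2923.

q̂ = -39.4218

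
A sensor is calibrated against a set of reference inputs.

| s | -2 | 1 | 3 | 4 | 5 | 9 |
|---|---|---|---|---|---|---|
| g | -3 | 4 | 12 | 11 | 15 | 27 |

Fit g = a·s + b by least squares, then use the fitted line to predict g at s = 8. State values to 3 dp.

ĝ = 23.654

From the data, Σs·s = 136, Σs = 20, Σ1 = 6.
Right-hand side: Σs·g = 408, Σg = 66.
Eliminating b: 6·(row 1) − 20·(row 2) gives 416·a = 6·408 − 20·66 = 1128, so a = 141/52.
Then b = (66 − 20·(141/52))/6 = 51/26.
At s = 8: ĝ = (141/52)·(8) + (51/26)·(1) = 615/26.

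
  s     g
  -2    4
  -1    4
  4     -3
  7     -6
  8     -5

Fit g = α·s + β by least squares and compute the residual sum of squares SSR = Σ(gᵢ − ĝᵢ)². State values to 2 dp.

SSR = 3.81

AᵀA·[α, β]ᵀ = Aᵀg reads: 134·α + 16·β = -106;  16·α + 5·β = -6.
Δ = 134·5 − 16² = 414.
α = ((-106)·5 − 16·(-6))/414 = -217/207; β = (134·(-6) − 16·(-106))/414 = 446/207.
Residuals: -52/207, 55/69, -199/207, -169/207, 85/69; SSR = 788/207.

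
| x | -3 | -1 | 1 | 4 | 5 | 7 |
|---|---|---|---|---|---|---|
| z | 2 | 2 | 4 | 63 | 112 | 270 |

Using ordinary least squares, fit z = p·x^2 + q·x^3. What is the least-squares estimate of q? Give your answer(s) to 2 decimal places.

q = 0.52

Compute the Gram sums: Σx^2·x^2 = 3365, Σx^2·x^3 = 20713, Σx^3·x^3 = 138101.
And Σx^2·z = 17062, Σx^3·z = 110590.
Eliminating q: 138101·(row 1) − 20713·(row 2) gives 35681496·p = 138101·17062 − 20713·110590 = 65628592, so p = 8203574/4460187.
Then q = (110590 − 20713·(8203574/4460187))/138101 = 2341268/4460187.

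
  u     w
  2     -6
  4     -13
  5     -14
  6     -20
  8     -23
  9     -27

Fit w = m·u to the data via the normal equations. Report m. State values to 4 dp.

The normal equations are: 226·m = -681.
Hence m = -681 / 226 ≈ -3.01327.

m = -3.0133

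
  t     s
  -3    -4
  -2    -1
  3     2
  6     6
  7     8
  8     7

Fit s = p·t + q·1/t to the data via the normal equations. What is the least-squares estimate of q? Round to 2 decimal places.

q = -1.16

Setting ∂/∂p … = 0 gives: 171·p + 6·q = 168;  6·p + (1681/3136)·q = 309/56.
(Σt·t = 171, Σt·1/t = 6, Σ1/t·1/t = 1681/3136, Σt·s = 168, Σ1/t·s = 309/56.)
det = 171·(1681/3136) − 6² = 174555/3136.
p = (168·(1681/3136) − 6·(309/56))/(174555/3136) = 59528/58185; q = (171·(309/56) − 6·168)/(174555/3136) = -22456/19395.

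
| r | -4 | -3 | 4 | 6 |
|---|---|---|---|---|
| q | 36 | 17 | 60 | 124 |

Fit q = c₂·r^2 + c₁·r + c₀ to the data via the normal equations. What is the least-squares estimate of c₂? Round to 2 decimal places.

c₂ = 2.94

With design matrix A, AᵀA = [[1889, 189, 77]; [189, 77, 3]; [77, 3, 4]] and Aᵀq = [6153, 789, 237]ᵀ.
Inverting the 3×3 Gram matrix, [c₂, c₁, c₀]ᵀ = [19341/6589, 19920/6589, 3144/6589]ᵀ.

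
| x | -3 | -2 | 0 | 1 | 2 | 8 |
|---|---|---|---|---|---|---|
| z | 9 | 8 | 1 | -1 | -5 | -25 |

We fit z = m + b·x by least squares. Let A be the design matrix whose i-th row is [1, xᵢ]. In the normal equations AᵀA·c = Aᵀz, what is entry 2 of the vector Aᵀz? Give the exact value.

Entry 2 ↔ basis x, so (Aᵀz)_{2} = Σᵢ (x)·zᵢ = (-3)·(9) + (-2)·(8) + (0)·(1) + (1)·(-1) + (2)·(-5) + (8)·(-25) = -254.

-254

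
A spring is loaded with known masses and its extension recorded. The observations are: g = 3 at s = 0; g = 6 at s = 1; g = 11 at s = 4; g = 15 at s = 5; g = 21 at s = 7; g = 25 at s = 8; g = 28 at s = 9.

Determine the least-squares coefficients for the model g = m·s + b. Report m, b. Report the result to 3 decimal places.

From the data, Σs·s = 236, Σs = 34, Σ1 = 7.
And Σs·g = 724, Σg = 109.
det = 236·7 − 34² = 496.
m = (724·7 − 34·109)/496 = 681/248; b = (236·109 − 34·724)/496 = 277/124.

m = 2.746, b = 2.234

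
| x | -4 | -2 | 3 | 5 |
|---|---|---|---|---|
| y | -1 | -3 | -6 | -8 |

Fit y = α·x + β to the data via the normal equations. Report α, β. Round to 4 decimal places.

α = -0.7358, β = -4.1321

Normal-equation sums: Σx·x = 54, Σx = 2, Σ1 = 4.
Moment sums: Σx·y = -48, Σy = -18.
Eliminating β: 4·(row 1) − 2·(row 2) gives 212·α = 4·(-48) − 2·(-18) = -156, so α = -39/53.
Then β = ((-18) − 2·(-39/53))/4 = -219/53.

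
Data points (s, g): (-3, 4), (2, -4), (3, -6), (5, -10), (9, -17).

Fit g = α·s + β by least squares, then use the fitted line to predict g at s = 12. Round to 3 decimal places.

ĝ = -22.115

Forming XᵀX = [[128, 16]; [16, 5]] and Xᵀg = [-241, -33]ᵀ gives XᵀX·[α, β]ᵀ = Xᵀg.
Eliminating β: 5·(row 1) − 16·(row 2) gives 384·α = 5·(-241) − 16·(-33) = -677, so α = -677/384.
Then β = ((-33) − 16·(-677/384))/5 = -23/24.
At s = 12: ĝ = (-677/384)·(12) + (-23/24)·(1) = -2123/96.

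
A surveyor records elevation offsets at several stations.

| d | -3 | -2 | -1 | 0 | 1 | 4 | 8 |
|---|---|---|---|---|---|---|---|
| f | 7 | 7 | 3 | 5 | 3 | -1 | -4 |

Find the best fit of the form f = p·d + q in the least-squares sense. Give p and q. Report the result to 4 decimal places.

With design matrix X, XᵀX = [[95, 7]; [7, 7]] and Xᵀf = [-71, 20]ᵀ.
det = 95·7 − 7² = 616.
p = ((-71)·7 − 7·20)/616 = -91/88; q = (95·20 − 7·(-71))/616 = 2397/616.

p = -1.0341, q = 3.8912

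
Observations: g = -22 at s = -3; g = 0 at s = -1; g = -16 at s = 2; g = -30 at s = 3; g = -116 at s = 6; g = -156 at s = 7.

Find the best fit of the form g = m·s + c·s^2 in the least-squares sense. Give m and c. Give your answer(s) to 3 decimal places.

Setting ∂/∂m … = 0 gives: 108·m + 566·c = -1844;  566·m + 3876·c = -12352.
det = 108·3876 − 566² = 98252.
m = ((-1844)·3876 − 566·(-12352))/98252 = -3548/2233; c = (108·(-12352) − 566·(-1844))/98252 = -6598/2233.

m = -1.589, c = -2.955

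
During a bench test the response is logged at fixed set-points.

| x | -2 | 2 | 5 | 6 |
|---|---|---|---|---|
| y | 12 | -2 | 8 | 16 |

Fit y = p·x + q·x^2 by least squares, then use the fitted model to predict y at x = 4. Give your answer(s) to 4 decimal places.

The normal system MᵀM·[p, q]ᵀ = Mᵀy is [[69, 341]; [341, 1953]]·[p, q]ᵀ = [108, 816]ᵀ.
Determinant 69·1953 − 341² = 18476.
p = (108·1953 − 341·816)/18476 = -543/149; q = (69·816 − 341·108)/18476 = 4869/4619.
At x = 4: ŷ = (-543/149)·(4) + (4869/4619)·(16) = 10572/4619.

ŷ = 2.2888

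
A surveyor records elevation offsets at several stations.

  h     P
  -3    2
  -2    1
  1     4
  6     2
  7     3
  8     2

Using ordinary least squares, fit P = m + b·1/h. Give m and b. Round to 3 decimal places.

m = 2.154, b = 1.790

The normal equations are: 6·m + (101/168)·b = 14;  (101/168)·m + (40217/28224)·b = 323/84.
(Σ1 = 6, Σ1/h = 101/168, Σ1/h·1/h = 40217/28224, ΣP = 14, Σ1/h·P = 323/84.)
Δ = 6·(40217/28224) − (101/168)² = 231101/28224.
m = (14·(40217/28224) − (101/168)·(323/84))/(231101/28224) = 497792/231101; b = (6·(323/84) − (101/168)·14)/(231101/28224) = 413616/231101.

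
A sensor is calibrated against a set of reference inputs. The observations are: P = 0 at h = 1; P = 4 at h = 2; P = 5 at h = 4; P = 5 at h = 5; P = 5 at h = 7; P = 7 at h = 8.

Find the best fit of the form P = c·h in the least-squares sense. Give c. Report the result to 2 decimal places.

c = 0.91

With design matrix M, MᵀM = [[159]] and MᵀP = [144]ᵀ.
c = 144/159 = 0.90566.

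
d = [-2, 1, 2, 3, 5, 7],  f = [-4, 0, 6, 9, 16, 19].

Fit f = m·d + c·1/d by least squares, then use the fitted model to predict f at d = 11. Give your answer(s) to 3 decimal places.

f̂ = 32.576

Compute the Gram sums: Σd·d = 92, Σd·1/d = 6, Σ1/d·1/d = 36857/22050.
Right-hand side: Σd·f = 260, Σ1/d·f = 487/35.
So MᵀM·[m, c]ᵀ = Mᵀf: [[92, 6]; [6, 36857/22050]]·[m, c]ᵀ = [260, 487/35]ᵀ.
Determinant 92·(36857/22050) − 6² = 1298522/11025.
m = (260·(36857/22050) − 6·(487/35))/(1298522/11025) = 1935490/649261; c = (92·(487/35) − 6·260)/(1298522/11025) = -1542870/649261.
At d = 11: f̂ = (1935490/649261)·(11) + (-1542870/649261)·(1/11) = 232651420/7141871.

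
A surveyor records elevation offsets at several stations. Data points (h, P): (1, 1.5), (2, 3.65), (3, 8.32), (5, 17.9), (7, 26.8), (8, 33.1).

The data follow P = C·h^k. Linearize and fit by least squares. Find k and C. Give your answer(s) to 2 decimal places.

k = 1.52, C = 1.45

With ln Pᵢ as the transformed response and ln hᵢ as the regressor:
Over the data: Σln h = 7.4265, Σ(ln h)² = 12.3883, Σln P = 13.4916, Σln h·ln P = 21.5439.
Normal system: [[12.3883, 7.4265]; [7.4265, 6]]·[k, ln C]ᵀ = [21.5439, 13.4916]ᵀ.
Δ = 12.3883·6 − (7.4265)² = 19.1764; k = (21.5439·6 − 7.4265·13.4916)/19.1764 = 1.51581, ln C = (12.3883·13.4916 − 7.4265·21.5439)/19.1764 = 0.37240, so C = exp(0.37240) = 1.45121.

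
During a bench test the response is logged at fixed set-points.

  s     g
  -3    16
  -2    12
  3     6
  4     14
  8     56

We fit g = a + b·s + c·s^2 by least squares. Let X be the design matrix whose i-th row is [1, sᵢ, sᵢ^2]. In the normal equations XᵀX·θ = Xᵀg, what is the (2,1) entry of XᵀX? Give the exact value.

Row 2 ↔ basis s, column 1 ↔ basis 1, so (XᵀX)_{2,1} = Σᵢ s = (-3)·(1) + (-2)·(1) + (3)·(1) + (4)·(1) + (8)·(1) = 10.

10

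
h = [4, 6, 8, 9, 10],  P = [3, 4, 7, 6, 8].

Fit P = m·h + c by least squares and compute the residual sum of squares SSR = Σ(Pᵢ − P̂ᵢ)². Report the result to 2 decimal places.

XᵀX·[m, c]ᵀ = XᵀP reads: 297·m + 37·c = 226;  37·m + 5·c = 28.
Δ = 297·5 − 37² = 116.
m = (226·5 − 37·28)/116 = 47/58; c = (297·28 − 37·226)/116 = -23/58.
Residuals: 9/58, -27/58, 53/58, -26/29, 17/58; SSR = 57/29.

SSR = 1.97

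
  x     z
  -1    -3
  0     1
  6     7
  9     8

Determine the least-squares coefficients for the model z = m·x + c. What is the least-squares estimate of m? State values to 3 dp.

m = 1.036

From the data, Σx·x = 118, Σx = 14, Σ1 = 4.
Right-hand side: Σx·z = 117, Σz = 13.
det = 118·4 − 14² = 276.
m = (117·4 − 14·13)/276 = 143/138; c = (118·13 − 14·117)/276 = -26/69.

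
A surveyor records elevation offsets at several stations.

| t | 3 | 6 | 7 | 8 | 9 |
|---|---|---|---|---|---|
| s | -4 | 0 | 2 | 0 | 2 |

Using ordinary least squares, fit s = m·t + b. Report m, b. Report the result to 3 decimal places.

XᵀX·[m, b]ᵀ = Xᵀs reads: 239·m + 33·b = 20;  33·m + 5·b = 0.
(Σt·t = 239, Σt = 33, Σ1 = 5, Σt·s = 20, Σs = 0.)
Δ = 239·5 − 33² = 106.
m = (20·5 − 33·0)/106 = 50/53; b = (239·0 − 33·20)/106 = -330/53.

m = 0.943, b = -6.226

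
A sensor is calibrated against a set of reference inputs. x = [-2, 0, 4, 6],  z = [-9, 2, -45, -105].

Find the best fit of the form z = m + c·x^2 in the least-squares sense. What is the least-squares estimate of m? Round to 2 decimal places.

Compute the Gram sums: Σ1 = 4, Σx^2 = 56, Σx^2·x^2 = 1568.
For Aᵀz: Σz = -157, Σx^2·z = -4536.
Determinant 4·1568 − 56² = 3136.
m = ((-157)·1568 − 56·(-4536))/3136 = 5/2; c = (4·(-4536) − 56·(-157))/3136 = -167/56.

m = 2.50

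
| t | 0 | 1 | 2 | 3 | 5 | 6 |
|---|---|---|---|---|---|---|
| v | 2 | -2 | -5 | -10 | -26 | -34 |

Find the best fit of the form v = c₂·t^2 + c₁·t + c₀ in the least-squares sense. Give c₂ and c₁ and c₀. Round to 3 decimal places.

Compute the Gram sums: Σt^2·t^2 = 2019, Σt^2·t = 377, Σt^2 = 75, Σt·t = 75, Σt = 17, Σ1 = 6.
Moment sums: Σt^2·v = -1986, Σt·v = -376, Σv = -75.
Inverting the 3×3 Gram matrix, [c₂, c₁, c₀]ᵀ = [-177/280, -621/280, 59/35]ᵀ.

c₂ = -0.632, c₁ = -2.218, c₀ = 1.686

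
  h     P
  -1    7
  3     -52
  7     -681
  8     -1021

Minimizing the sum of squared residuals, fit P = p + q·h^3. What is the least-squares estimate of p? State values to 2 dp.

With design matrix M, MᵀM = [[4, 881]; [881, 380523]] and MᵀP = [-1747, -757746]ᵀ.
Eliminating q: 380523·(row 1) − 881·(row 2) gives 745931·p = 380523·(-1747) − 881·(-757746) = 2800545, so p = 2800545/745931.
Then q = ((-757746) − 881·(2800545/745931))/380523 = -1491877/745931.

p = 3.75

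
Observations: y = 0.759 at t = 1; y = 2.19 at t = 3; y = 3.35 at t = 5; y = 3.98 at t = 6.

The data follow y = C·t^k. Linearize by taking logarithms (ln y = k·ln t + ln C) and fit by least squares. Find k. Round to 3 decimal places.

k = 0.923

Taking logs, ln y = k·ln t + ln C, so regress ln y on ln t.
XᵀX = [[7.0076, 4.4998]; [4.4998, 4]], rhs = [5.2819, 3.0984]ᵀ  (here Σln t = 4.4998, Σ(ln t)² = 7.0076, Σln y = 3.0984, Σln t·ln y = 5.2819).
Δ = 7.0076·4 − (4.4998)² = 7.7823; k = (5.2819·4 − 4.4998·3.0984)/7.7823 = 0.92329, ln C = (7.0076·3.0984 − 4.4998·5.2819)/7.7823 = -0.26406.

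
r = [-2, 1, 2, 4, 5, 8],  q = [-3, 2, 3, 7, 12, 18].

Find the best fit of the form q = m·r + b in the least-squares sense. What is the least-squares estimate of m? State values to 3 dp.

Entries of XᵀX: Σr·r = 114, Σr = 18, Σ1 = 6.
For Xᵀq: Σr·q = 246, Σq = 39.
Normal equations: [[114, 18]; [18, 6]]·[m, b]ᵀ = [246, 39]ᵀ.
Eliminating b: 6·(row 1) − 18·(row 2) gives 360·m = 6·246 − 18·39 = 774, so m = 43/20.
Then b = (39 − 18·(43/20))/6 = 1/20.

m = 2.150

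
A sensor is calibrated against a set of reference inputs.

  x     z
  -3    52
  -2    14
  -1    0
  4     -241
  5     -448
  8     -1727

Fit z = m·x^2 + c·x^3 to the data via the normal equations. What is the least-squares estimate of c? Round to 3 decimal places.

MᵀM·[m, c]ᵀ = Mᵀz reads: 5075·m + 36641·c = -125060;  36641·m + 282659·c = -957164.
det = 5075·282659 − 36641² = 91931544.
m = ((-125060)·282659 − 36641·(-957164))/91931544 = -11578684/3830481; c = (5075·(-957164) − 36641·(-125060))/91931544 = -11470160/3830481.

c = -2.994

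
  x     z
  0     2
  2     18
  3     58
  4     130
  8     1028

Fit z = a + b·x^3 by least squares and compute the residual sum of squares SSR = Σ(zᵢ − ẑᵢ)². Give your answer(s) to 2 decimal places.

Entries of MᵀM: Σ1 = 5, Σx^3 = 611, Σx^3·x^3 = 267033.
And Σz = 1236, Σx^3·z = 536366.
Determinant 5·267033 − 611² = 961844.
a = (1236·267033 − 611·536366)/961844 = 89737/36994; b = (5·536366 − 611·1236)/961844 = 963317/480922.
Residuals: -15749/36994, -216521/480922, 358668/240461, -299009/480922, 2931/480922; SSR = 720267/240461.

SSR = 3.00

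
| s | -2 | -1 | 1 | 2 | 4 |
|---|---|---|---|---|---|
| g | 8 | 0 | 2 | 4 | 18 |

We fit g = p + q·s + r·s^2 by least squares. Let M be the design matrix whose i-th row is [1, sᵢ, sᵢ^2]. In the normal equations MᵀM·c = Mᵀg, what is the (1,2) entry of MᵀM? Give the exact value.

Row 1 ↔ basis 1, column 2 ↔ basis s, so (MᵀM)_{1,2} = Σᵢ s = (1)·(-2) + (1)·(-1) + (1)·(1) + (1)·(2) + (1)·(4) = 4.

4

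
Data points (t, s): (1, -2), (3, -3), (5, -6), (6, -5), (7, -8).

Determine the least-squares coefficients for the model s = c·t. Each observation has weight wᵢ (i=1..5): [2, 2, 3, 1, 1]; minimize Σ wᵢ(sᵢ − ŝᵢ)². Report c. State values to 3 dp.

c = -1.100

Sums needed: Σwᵢ·t·t = 180.
For MᵀWs: Σwᵢ·t·s = -198.
Normal equations: [[180]]·[c]ᵀ = [-198]ᵀ.
Hence c = -198 / 180 ≈ -1.1.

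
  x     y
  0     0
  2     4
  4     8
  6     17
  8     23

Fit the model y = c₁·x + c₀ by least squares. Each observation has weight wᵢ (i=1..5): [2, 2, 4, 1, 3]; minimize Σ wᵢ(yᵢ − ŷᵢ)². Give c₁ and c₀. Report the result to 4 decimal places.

c₁ = 2.9782, c₀ = -1.9091

Forming MᵀWM = [[300, 50]; [50, 12]] and MᵀWy = [798, 126]ᵀ gives MᵀWM·[c₁, c₀]ᵀ = MᵀWy.
det = 300·12 − 50² = 1100.
c₁ = (798·12 − 50·126)/1100 = 819/275; c₀ = (300·126 − 50·798)/1100 = -21/11.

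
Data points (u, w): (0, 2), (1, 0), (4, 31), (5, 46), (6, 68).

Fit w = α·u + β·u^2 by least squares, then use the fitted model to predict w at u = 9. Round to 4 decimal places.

From the data, Σu·u = 78, Σu·u^2 = 406, Σu^2·u^2 = 2178.
Right-hand side: Σu·w = 762, Σu^2·w = 4094.
AᵀA·[α, β]ᵀ = Aᵀw becomes [[78, 406]; [406, 2178]]·[α, β]ᵀ = [762, 4094]ᵀ.
Determinant 78·2178 − 406² = 5048.
α = (762·2178 − 406·4094)/5048 = -316/631; β = (78·4094 − 406·762)/5048 = 1245/631.
At u = 9: ŵ = (-316/631)·(9) + (1245/631)·(81) = 98001/631.

ŵ = 155.3106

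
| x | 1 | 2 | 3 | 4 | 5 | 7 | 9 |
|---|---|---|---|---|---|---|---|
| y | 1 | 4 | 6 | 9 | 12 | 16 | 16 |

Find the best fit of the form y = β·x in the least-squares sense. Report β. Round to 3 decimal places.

β = 2.049

Setting ∂/∂β … = 0 gives: 185·β = 379.
(Σx·x = 185, Σx·y = 379.)
Hence β = 379 / 185 ≈ 2.04865.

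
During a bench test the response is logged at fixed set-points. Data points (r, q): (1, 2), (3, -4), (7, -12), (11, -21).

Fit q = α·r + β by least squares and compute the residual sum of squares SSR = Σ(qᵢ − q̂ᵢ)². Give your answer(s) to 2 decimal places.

SSR = 1.19

The normal system XᵀX·[α, β]ᵀ = Xᵀq is [[180, 22]; [22, 4]]·[α, β]ᵀ = [-325, -35]ᵀ.
Eliminating β: 4·(row 1) − 22·(row 2) gives 236·α = 4·(-325) − 22·(-35) = -530, so α = -265/118.
Then β = ((-35) − 22·(-265/118))/4 = 425/118.
Residuals: 38/59, -51/59, 7/59, 6/59; SSR = 70/59.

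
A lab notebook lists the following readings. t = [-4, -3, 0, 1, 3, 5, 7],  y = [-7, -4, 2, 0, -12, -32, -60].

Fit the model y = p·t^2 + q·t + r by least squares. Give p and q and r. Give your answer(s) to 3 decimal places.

Setting ∂/∂p … = 0 gives: 3445·p + 405·q + 109·r = -3996;  405·p + 109·q + 9·r = -576;  109·p + 9·q + 7·r = -113.
Row-reducing yields p = -181675/175224, q = -93585/58408, r = 180647/87612.

p = -1.037, q = -1.602, r = 2.062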